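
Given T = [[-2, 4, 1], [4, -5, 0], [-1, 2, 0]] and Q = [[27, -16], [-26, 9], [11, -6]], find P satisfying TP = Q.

P = [[1, -4], [6, -5], [5, -4]]

Since T multiplies P on the left, P = T⁻¹Q.
T has determinant 3; T⁻¹ = [[0, 2/3, 5/3], [0, 1/3, 4/3], [1, 0, -2]].
P = T⁻¹Q = [[0, 2/3, 5/3], [0, 1/3, 4/3], [1, 0, -2]] · [[27, -16], [-26, 9], [11, -6]] = [[1, -4], [6, -5], [5, -4]].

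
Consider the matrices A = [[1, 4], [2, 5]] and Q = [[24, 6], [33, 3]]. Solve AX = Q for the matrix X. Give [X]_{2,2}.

Since A multiplies X on the left, X = A⁻¹Q.
det A = -3, so A⁻¹ = [[-5/3, 4/3], [2/3, -1/3]].
X = A⁻¹Q = [[-5/3, 4/3], [2/3, -1/3]] · [[24, 6], [33, 3]] = [[4, -6], [5, 3]].

3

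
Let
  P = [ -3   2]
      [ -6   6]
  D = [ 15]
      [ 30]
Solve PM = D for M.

M = [[-5], [0]]

Left-multiplying both sides by P⁻¹ gives M = P⁻¹D.
det P = -6, so P⁻¹ = [[-1, 1/3], [-1, 1/2]].
M = P⁻¹D = [[-1, 1/3], [-1, 1/2]] · [[15], [30]] = [[-5], [0]].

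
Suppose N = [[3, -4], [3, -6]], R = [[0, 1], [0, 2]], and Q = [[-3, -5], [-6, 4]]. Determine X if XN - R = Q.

XN = Q + R = [[-3, -4], [-6, 6]].
N is on the right of X, so right-multiply by N⁻¹: X = (Q + R)N⁻¹.
det N = -6; the adjugate gives N⁻¹ = [[1, -2/3], [1/2, -1/2]].
X = (Q + R)N⁻¹ = [[-5, 4], [-3, 1]].

X = [[-5, 4], [-3, 1]]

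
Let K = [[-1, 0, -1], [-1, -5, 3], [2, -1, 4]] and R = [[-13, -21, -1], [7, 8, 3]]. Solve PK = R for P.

Since K sits to the right of P, P = RK⁻¹.
det K = 6, so K⁻¹ = [[-17/6, 1/6, -5/6], [5/3, -1/3, 2/3], [11/6, -1/6, 5/6]].
P = RK⁻¹ = [[-13, -21, -1], [7, 8, 3]] · [[-17/6, 1/6, -5/6], [5/3, -1/3, 2/3], [11/6, -1/6, 5/6]] = [[0, 5, -4], [-1, -2, 2]].

P = [[0, 5, -4], [-1, -2, 2]]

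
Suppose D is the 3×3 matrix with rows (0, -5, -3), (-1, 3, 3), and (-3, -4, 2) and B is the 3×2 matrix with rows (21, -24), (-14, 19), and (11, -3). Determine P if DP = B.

P = [[-1, -1], [-3, 3], [-2, 3]]

Left-multiplying both sides by D⁻¹ gives P = D⁻¹B.
det D = -4, so D⁻¹ = [[-9/2, -11/2, 3/2], [7/4, 9/4, -3/4], [-13/4, -15/4, 5/4]].
P = D⁻¹B = [[-9/2, -11/2, 3/2], [7/4, 9/4, -3/4], [-13/4, -15/4, 5/4]] · [[21, -24], [-14, 19], [11, -3]] = [[-1, -1], [-3, 3], [-2, 3]].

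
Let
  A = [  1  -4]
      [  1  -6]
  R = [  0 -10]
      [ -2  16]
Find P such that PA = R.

A is on the right of P, so right-multiply by A⁻¹: P = RA⁻¹.
det A = -2, so A⁻¹ = [[3, -2], [1/2, -1/2]].
P = RA⁻¹ = [[0, -10], [-2, 16]] · [[3, -2], [1/2, -1/2]] = [[-5, 5], [2, -4]].

P = [[-5, 5], [2, -4]]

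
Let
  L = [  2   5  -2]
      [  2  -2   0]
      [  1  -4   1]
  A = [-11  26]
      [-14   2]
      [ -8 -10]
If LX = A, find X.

L is on the left of X, so left-multiply by L⁻¹: X = L⁻¹A.
L has determinant -2; L⁻¹ = [[1, -3/2, 2], [1, -2, 2], [3, -13/2, 7]].
X = L⁻¹A = [[1, -3/2, 2], [1, -2, 2], [3, -13/2, 7]] · [[-11, 26], [-14, 2], [-8, -10]] = [[-6, 3], [1, 2], [2, -5]].

X = [[-6, 3], [1, 2], [2, -5]]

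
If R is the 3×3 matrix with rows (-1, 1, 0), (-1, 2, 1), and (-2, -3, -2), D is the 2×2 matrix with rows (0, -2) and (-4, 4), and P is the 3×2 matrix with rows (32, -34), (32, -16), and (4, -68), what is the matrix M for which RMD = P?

M = R⁻¹PD⁻¹ (apply R⁻¹ on the left and D⁻¹ on the right).
det R = -3; the adjugate gives R⁻¹ = [[1/3, -2/3, -1/3], [4/3, -2/3, -1/3], [-7/3, 5/3, 1/3]].
det D = -8; the adjugate gives D⁻¹ = [[-1/2, -1/4], [-1/2, 0]].
R⁻¹P = [[-12, 22], [20, -12], [-20, 30]].
M = (R⁻¹P)D⁻¹ = [[-5, 3], [-4, -5], [-5, 5]].

M = [[-5, 3], [-4, -5], [-5, 5]]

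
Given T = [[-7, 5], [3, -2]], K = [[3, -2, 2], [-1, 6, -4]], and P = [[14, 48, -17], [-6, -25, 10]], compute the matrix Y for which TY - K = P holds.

TY = P + K = [[17, 46, -15], [-7, -19, 6]].
Since T multiplies Y on the left, Y = T⁻¹(P + K).
T has determinant -1; T⁻¹ = [[2, 5], [3, 7]].
Y = T⁻¹(P + K) = [[-1, -3, 0], [2, 5, -3]].

Y = [[-1, -3, 0], [2, 5, -3]]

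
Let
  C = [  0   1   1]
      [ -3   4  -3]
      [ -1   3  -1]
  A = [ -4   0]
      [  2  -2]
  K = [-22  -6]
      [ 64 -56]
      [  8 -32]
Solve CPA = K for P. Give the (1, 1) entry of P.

3

Isolating P: multiply by C⁻¹ from the left and A⁻¹ from the right, so P = C⁻¹KA⁻¹.
det C = -5; the adjugate gives C⁻¹ = [[-1, -4/5, 7/5], [0, -1/5, 3/5], [1, 1/5, -3/5]].
det A = 8; the adjugate gives A⁻¹ = [[-1/4, 0], [-1/4, -1/2]].
C⁻¹K = [[-18, 6], [-8, -8], [-14, 2]].
P = (C⁻¹K)A⁻¹ = [[3, -3], [4, 4], [3, -1]].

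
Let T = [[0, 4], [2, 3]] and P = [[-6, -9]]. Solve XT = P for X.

X = [[0, -3]]

Since T sits to the right of X, X = PT⁻¹.
T has determinant -8; T⁻¹ = [[-3/8, 1/2], [1/4, 0]].
X = PT⁻¹ = [[-6, -9]] · [[-3/8, 1/2], [1/4, 0]] = [[0, -3]].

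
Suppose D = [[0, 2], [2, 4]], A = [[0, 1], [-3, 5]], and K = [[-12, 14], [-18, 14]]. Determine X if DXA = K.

X = [[-2, -1], [-3, 2]]

Isolating X: multiply by D⁻¹ from the left and A⁻¹ from the right, so X = D⁻¹KA⁻¹.
det D = -4; the adjugate gives D⁻¹ = [[-1, 1/2], [1/2, 0]].
det A = 3, so A⁻¹ = [[5/3, -1/3], [1, 0]].
D⁻¹K = [[3, -7], [-6, 7]].
X = (D⁻¹K)A⁻¹ = [[-2, -1], [-3, 2]].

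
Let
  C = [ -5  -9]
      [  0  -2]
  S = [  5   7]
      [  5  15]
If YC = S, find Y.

Y = [[-1, 1], [-1, -3]]

C is on the right of Y, so right-multiply by C⁻¹: Y = SC⁻¹.
det C = 10, so C⁻¹ = [[-1/5, 9/10], [0, -1/2]].
Y = SC⁻¹ = [[5, 7], [5, 15]] · [[-1/5, 9/10], [0, -1/2]] = [[-1, 1], [-1, -3]].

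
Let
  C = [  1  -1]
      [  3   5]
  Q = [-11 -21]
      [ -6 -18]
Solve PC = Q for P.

P = [[1, -4], [3, -3]]

C is on the right of P, so right-multiply by C⁻¹: P = QC⁻¹.
C has determinant 8; C⁻¹ = [[5/8, 1/8], [-3/8, 1/8]].
P = QC⁻¹ = [[-11, -21], [-6, -18]] · [[5/8, 1/8], [-3/8, 1/8]] = [[1, -4], [3, -3]].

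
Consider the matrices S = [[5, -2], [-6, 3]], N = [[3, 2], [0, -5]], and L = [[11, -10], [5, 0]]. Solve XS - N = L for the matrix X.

XS = L + N = [[14, -8], [5, -5]].
Right-multiplying both sides by S⁻¹ gives X = (L + N)S⁻¹.
S has determinant 3; S⁻¹ = [[1, 2/3], [2, 5/3]].
X = (L + N)S⁻¹ = [[-2, -4], [-5, -5]].

X = [[-2, -4], [-5, -5]]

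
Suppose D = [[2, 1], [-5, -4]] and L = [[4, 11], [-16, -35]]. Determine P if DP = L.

Since D multiplies P on the left, P = D⁻¹L.
det D = -3; the adjugate gives D⁻¹ = [[4/3, 1/3], [-5/3, -2/3]].
P = D⁻¹L = [[4/3, 1/3], [-5/3, -2/3]] · [[4, 11], [-16, -35]] = [[0, 3], [4, 5]].

P = [[0, 3], [4, 5]]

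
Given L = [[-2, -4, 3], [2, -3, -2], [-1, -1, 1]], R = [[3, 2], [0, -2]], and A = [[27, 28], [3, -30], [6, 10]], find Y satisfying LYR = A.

Isolating Y: multiply by L⁻¹ from the left and R⁻¹ from the right, so Y = L⁻¹AR⁻¹.
L has determinant -5; L⁻¹ = [[1, -1/5, -17/5], [0, -1/5, -2/5], [1, -2/5, -14/5]].
R has determinant -6; R⁻¹ = [[1/3, 1/3], [0, -1/2]].
L⁻¹A = [[6, 0], [-3, 2], [9, 12]].
Y = (L⁻¹A)R⁻¹ = [[2, 2], [-1, -2], [3, -3]].

Y = [[2, 2], [-1, -2], [3, -3]]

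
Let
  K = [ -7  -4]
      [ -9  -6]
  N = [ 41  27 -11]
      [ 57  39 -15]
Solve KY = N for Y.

Y = [[-3, -1, 1], [-5, -5, 1]]

K is on the left of Y, so left-multiply by K⁻¹: Y = K⁻¹N.
K has determinant 6; K⁻¹ = [[-1, 2/3], [3/2, -7/6]].
Y = K⁻¹N = [[-1, 2/3], [3/2, -7/6]] · [[41, 27, -11], [57, 39, -15]] = [[-3, -1, 1], [-5, -5, 1]].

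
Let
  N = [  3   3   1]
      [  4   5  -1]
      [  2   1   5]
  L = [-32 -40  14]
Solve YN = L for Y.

Y = [[-6, -5, 3]]

Since N sits to the right of Y, Y = LN⁻¹.
det N = 6, so N⁻¹ = [[13/3, -7/3, -4/3], [-11/3, 13/6, 7/6], [-1, 1/2, 1/2]].
Y = LN⁻¹ = [[-32, -40, 14]] · [[13/3, -7/3, -4/3], [-11/3, 13/6, 7/6], [-1, 1/2, 1/2]] = [[-6, -5, 3]].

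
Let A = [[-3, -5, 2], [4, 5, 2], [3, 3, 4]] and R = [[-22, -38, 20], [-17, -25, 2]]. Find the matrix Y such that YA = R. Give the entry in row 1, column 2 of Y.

-4

Right-multiplying both sides by A⁻¹ gives Y = RA⁻¹.
A has determinant 2; A⁻¹ = [[7, 13, -10], [-5, -9, 7], [-3/2, -3, 5/2]].
Y = RA⁻¹ = [[-22, -38, 20], [-17, -25, 2]] · [[7, 13, -10], [-5, -9, 7], [-3/2, -3, 5/2]] = [[6, -4, 4], [3, -2, 0]].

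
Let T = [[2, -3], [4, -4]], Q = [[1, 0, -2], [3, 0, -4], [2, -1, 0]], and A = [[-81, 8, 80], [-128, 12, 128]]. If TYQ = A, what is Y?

Y = [[2, -5, -1], [-2, 5, 2]]

Left-multiply by T⁻¹ and right-multiply by Q⁻¹: Y = T⁻¹AQ⁻¹.
det T = 4; the adjugate gives T⁻¹ = [[-1, 3/4], [-1, 1/2]].
det Q = 2; the adjugate gives Q⁻¹ = [[-2, 1, 0], [-4, 2, -1], [-3/2, 1/2, 0]].
T⁻¹A = [[-15, 1, 16], [17, -2, -16]].
Y = (T⁻¹A)Q⁻¹ = [[2, -5, -1], [-2, 5, 2]].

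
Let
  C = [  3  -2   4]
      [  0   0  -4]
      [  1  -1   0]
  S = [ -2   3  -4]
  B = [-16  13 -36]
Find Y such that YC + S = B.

Y = [[-4, 4, -2]]

YC = B − S = [[-14, 10, -32]].
C is on the right of Y, so right-multiply by C⁻¹: Y = (B − S)C⁻¹.
det C = -4; the adjugate gives C⁻¹ = [[1, 1, -2], [1, 1, -3], [0, -1/4, 0]].
Y = (B − S)C⁻¹ = [[-4, 4, -2]].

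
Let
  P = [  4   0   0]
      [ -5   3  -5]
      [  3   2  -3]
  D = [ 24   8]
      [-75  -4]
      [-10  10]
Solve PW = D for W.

P is on the left of W, so left-multiply by P⁻¹: W = P⁻¹D.
P has determinant 4; P⁻¹ = [[1/4, 0, 0], [-15/2, -3, 5], [-19/4, -2, 3]].
W = P⁻¹D = [[1/4, 0, 0], [-15/2, -3, 5], [-19/4, -2, 3]] · [[24, 8], [-75, -4], [-10, 10]] = [[6, 2], [-5, 2], [6, 0]].

W = [[6, 2], [-5, 2], [6, 0]]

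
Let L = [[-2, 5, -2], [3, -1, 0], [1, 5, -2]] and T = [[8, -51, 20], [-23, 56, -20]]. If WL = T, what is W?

L is on the right of W, so right-multiply by L⁻¹: W = TL⁻¹.
det L = -6, so L⁻¹ = [[-1/3, 0, 1/3], [-1, -1, 1], [-8/3, -5/2, 13/6]].
W = TL⁻¹ = [[8, -51, 20], [-23, 56, -20]] · [[-1/3, 0, 1/3], [-1, -1, 1], [-8/3, -5/2, 13/6]] = [[-5, 1, -5], [5, -6, 5]].

W = [[-5, 1, -5], [5, -6, 5]]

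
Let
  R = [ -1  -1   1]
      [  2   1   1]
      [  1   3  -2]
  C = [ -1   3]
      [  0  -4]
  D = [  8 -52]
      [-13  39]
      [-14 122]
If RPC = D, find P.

P = [[5, 1], [3, -5], [0, 3]]

Left-multiply by R⁻¹ and right-multiply by C⁻¹: P = R⁻¹DC⁻¹.
det R = 5; the adjugate gives R⁻¹ = [[-1, 1/5, -2/5], [1, 1/5, 3/5], [1, 2/5, 1/5]].
C has determinant 4; C⁻¹ = [[-1, -3/4], [0, -1/4]].
R⁻¹D = [[-5, 11], [-3, 29], [0, -12]].
P = (R⁻¹D)C⁻¹ = [[5, 1], [3, -5], [0, 3]].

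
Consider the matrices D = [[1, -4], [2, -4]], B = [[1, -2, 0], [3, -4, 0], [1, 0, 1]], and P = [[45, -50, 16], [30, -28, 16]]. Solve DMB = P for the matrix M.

Isolating M: multiply by D⁻¹ from the left and B⁻¹ from the right, so M = D⁻¹PB⁻¹.
D has determinant 4; D⁻¹ = [[-1, 1], [-1/2, 1/4]].
det B = 2, so B⁻¹ = [[-2, 1, 0], [-3/2, 1/2, 0], [2, -1, 1]].
D⁻¹P = [[-15, 22, 0], [-15, 18, -4]].
M = (D⁻¹P)B⁻¹ = [[-3, -4, 0], [-5, -2, -4]].

M = [[-3, -4, 0], [-5, -2, -4]]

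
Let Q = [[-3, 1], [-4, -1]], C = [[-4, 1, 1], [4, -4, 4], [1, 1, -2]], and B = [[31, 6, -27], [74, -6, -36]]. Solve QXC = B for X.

Isolating X: multiply by Q⁻¹ from the left and C⁻¹ from the right, so X = Q⁻¹BC⁻¹.
det Q = 7; the adjugate gives Q⁻¹ = [[-1/7, -1/7], [4/7, -3/7]].
C has determinant 4; C⁻¹ = [[1, 3/4, 2], [3, 7/4, 5], [2, 5/4, 3]].
Q⁻¹B = [[-15, 0, 9], [-14, 6, 0]].
X = (Q⁻¹B)C⁻¹ = [[3, 0, -3], [4, 0, 2]].

X = [[3, 0, -3], [4, 0, 2]]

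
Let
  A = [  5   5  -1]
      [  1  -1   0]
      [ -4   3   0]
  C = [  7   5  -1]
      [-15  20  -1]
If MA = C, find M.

A is on the right of M, so right-multiply by A⁻¹: M = CA⁻¹.
det A = 1; the adjugate gives A⁻¹ = [[0, -3, -1], [0, -4, -1], [-1, -35, -10]].
M = CA⁻¹ = [[7, 5, -1], [-15, 20, -1]] · [[0, -3, -1], [0, -4, -1], [-1, -35, -10]] = [[1, -6, -2], [1, 0, 5]].

M = [[1, -6, -2], [1, 0, 5]]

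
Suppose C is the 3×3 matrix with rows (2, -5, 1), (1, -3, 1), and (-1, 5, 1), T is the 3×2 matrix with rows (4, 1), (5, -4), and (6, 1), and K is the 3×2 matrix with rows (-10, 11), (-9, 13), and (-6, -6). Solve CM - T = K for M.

CM = K + T = [[-6, 12], [-4, 9], [0, -5]].
Left-multiplying both sides by C⁻¹ gives M = C⁻¹(K + T).
C has determinant -4; C⁻¹ = [[2, -5/2, 1/2], [1/2, -3/4, 1/4], [-1/2, 5/4, 1/4]].
M = C⁻¹(K + T) = [[-2, -1], [0, -2], [-2, 4]].

M = [[-2, -1], [0, -2], [-2, 4]]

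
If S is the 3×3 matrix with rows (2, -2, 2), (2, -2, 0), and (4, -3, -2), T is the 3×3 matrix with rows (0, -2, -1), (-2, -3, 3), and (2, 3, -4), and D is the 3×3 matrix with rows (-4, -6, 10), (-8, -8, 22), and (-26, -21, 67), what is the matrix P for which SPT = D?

P = [[-4, 2, -3], [-3, 4, 1], [1, 1, 2]]

Left-multiply by S⁻¹ and right-multiply by T⁻¹: P = S⁻¹DT⁻¹.
det S = 4; the adjugate gives S⁻¹ = [[1, -5/2, 1], [1, -3, 1], [1/2, -1/2, 0]].
det T = 4, so T⁻¹ = [[3/4, -11/4, -9/4], [-1/2, 1/2, 1/2], [0, -1, -1]].
S⁻¹D = [[-10, -7, 22], [-6, -3, 11], [2, 1, -6]].
P = (S⁻¹D)T⁻¹ = [[-4, 2, -3], [-3, 4, 1], [1, 1, 2]].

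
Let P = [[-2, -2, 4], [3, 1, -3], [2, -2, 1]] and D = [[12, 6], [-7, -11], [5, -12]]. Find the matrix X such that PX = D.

X = [[2, -3], [2, 4], [5, 2]]

P is on the left of X, so left-multiply by P⁻¹: X = P⁻¹D.
det P = -4; the adjugate gives P⁻¹ = [[5/4, 3/2, -1/2], [9/4, 5/2, -3/2], [2, 2, -1]].
X = P⁻¹D = [[5/4, 3/2, -1/2], [9/4, 5/2, -3/2], [2, 2, -1]] · [[12, 6], [-7, -11], [5, -12]] = [[2, -3], [2, 4], [5, 2]].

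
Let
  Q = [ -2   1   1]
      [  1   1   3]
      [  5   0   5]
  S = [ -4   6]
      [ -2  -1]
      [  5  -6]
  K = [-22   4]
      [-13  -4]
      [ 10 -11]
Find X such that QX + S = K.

QX = K − S = [[-18, -2], [-11, -3], [5, -5]].
Left-multiplying both sides by Q⁻¹ gives X = Q⁻¹(K − S).
Q has determinant -5; Q⁻¹ = [[-1, 1, -2/5], [-2, 3, -7/5], [1, -1, 3/5]].
X = Q⁻¹(K − S) = [[5, 1], [-4, 2], [-4, -2]].

X = [[5, 1], [-4, 2], [-4, -2]]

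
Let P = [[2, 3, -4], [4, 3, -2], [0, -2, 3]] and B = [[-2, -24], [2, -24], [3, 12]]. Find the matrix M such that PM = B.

M = [[1, -4], [0, 0], [1, 4]]

Since P multiplies M on the left, M = P⁻¹B.
det P = 6; the adjugate gives P⁻¹ = [[5/6, -1/6, 1], [-2, 1, -2], [-4/3, 2/3, -1]].
M = P⁻¹B = [[5/6, -1/6, 1], [-2, 1, -2], [-4/3, 2/3, -1]] · [[-2, -24], [2, -24], [3, 12]] = [[1, -4], [0, 0], [1, 4]].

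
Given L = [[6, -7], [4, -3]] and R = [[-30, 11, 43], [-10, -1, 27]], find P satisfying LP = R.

P = [[2, -4, 6], [6, -5, -1]]

Since L multiplies P on the left, P = L⁻¹R.
L has determinant 10; L⁻¹ = [[-3/10, 7/10], [-2/5, 3/5]].
P = L⁻¹R = [[-3/10, 7/10], [-2/5, 3/5]] · [[-30, 11, 43], [-10, -1, 27]] = [[2, -4, 6], [6, -5, -1]].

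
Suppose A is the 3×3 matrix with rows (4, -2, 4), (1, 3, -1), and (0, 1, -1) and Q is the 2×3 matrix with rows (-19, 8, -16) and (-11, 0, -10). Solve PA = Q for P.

P = [[-5, 1, -5], [-2, -3, 5]]

Right-multiplying both sides by A⁻¹ gives P = QA⁻¹.
A has determinant -6; A⁻¹ = [[1/3, -1/3, 5/3], [-1/6, 2/3, -4/3], [-1/6, 2/3, -7/3]].
P = QA⁻¹ = [[-19, 8, -16], [-11, 0, -10]] · [[1/3, -1/3, 5/3], [-1/6, 2/3, -4/3], [-1/6, 2/3, -7/3]] = [[-5, 1, -5], [-2, -3, 5]].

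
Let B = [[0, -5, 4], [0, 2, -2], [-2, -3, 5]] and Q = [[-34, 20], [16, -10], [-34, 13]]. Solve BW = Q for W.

B is on the left of W, so left-multiply by B⁻¹: W = B⁻¹Q.
det B = -4, so B⁻¹ = [[-1, -13/4, -1/2], [-1, -2, 0], [-1, -5/2, 0]].
W = B⁻¹Q = [[-1, -13/4, -1/2], [-1, -2, 0], [-1, -5/2, 0]] · [[-34, 20], [16, -10], [-34, 13]] = [[-1, 6], [2, 0], [-6, 5]].

W = [[-1, 6], [2, 0], [-6, 5]]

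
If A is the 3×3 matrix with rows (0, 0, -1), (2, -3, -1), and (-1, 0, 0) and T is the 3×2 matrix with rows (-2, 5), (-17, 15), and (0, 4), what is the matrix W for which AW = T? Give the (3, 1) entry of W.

2

Left-multiplying both sides by A⁻¹ gives W = A⁻¹T.
det A = 3; the adjugate gives A⁻¹ = [[0, 0, -1], [1/3, -1/3, -2/3], [-1, 0, 0]].
W = A⁻¹T = [[0, 0, -1], [1/3, -1/3, -2/3], [-1, 0, 0]] · [[-2, 5], [-17, 15], [0, 4]] = [[0, -4], [5, -6], [2, -5]].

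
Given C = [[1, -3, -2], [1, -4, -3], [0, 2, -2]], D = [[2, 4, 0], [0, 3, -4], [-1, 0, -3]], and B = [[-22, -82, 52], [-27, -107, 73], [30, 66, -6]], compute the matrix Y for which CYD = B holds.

Y = [[0, -1, 2], [5, 3, 0], [-1, 0, 3]]

Y = C⁻¹BD⁻¹ (apply C⁻¹ on the left and D⁻¹ on the right).
det C = 4, so C⁻¹ = [[7/2, -5/2, 1/4], [1/2, -1/2, 1/4], [1/2, -1/2, -1/4]].
det D = -2; the adjugate gives D⁻¹ = [[9/2, -6, 8], [-2, 3, -4], [-3/2, 2, -3]].
C⁻¹B = [[-2, -3, -2], [10, 29, -12], [-5, -4, -9]].
Y = (C⁻¹B)D⁻¹ = [[0, -1, 2], [5, 3, 0], [-1, 0, 3]].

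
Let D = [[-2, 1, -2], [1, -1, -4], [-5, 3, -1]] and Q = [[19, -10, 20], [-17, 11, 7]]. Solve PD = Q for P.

P = [[3, -5, -6], [4, -4, 1]]

D is on the right of P, so right-multiply by D⁻¹: P = QD⁻¹.
det D = -1; the adjugate gives D⁻¹ = [[-13, 5, 6], [-21, 8, 10], [2, -1, -1]].
P = QD⁻¹ = [[19, -10, 20], [-17, 11, 7]] · [[-13, 5, 6], [-21, 8, 10], [2, -1, -1]] = [[3, -5, -6], [4, -4, 1]].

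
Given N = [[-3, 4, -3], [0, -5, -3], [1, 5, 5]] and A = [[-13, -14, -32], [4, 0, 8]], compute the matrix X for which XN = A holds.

Right-multiplying both sides by N⁻¹ gives X = AN⁻¹.
det N = 3, so N⁻¹ = [[-10/3, -35/3, -9], [-1, -4, -3], [5/3, 19/3, 5]].
X = AN⁻¹ = [[-13, -14, -32], [4, 0, 8]] · [[-10/3, -35/3, -9], [-1, -4, -3], [5/3, 19/3, 5]] = [[4, 5, -1], [0, 4, 4]].

X = [[4, 5, -1], [0, 4, 4]]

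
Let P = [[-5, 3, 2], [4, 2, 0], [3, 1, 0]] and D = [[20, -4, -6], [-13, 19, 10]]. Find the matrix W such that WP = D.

Since P sits to the right of W, W = DP⁻¹.
P has determinant -4; P⁻¹ = [[0, -1/2, 1], [0, 3/2, -2], [1/2, -7/2, 11/2]].
W = DP⁻¹ = [[20, -4, -6], [-13, 19, 10]] · [[0, -1/2, 1], [0, 3/2, -2], [1/2, -7/2, 11/2]] = [[-3, 5, -5], [5, 0, 4]].

W = [[-3, 5, -5], [5, 0, 4]]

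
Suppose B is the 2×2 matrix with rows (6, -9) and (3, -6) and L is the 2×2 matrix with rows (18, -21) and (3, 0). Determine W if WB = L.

Since B sits to the right of W, W = LB⁻¹.
det B = -9; the adjugate gives B⁻¹ = [[2/3, -1], [1/3, -2/3]].
W = LB⁻¹ = [[18, -21], [3, 0]] · [[2/3, -1], [1/3, -2/3]] = [[5, -4], [2, -3]].

W = [[5, -4], [2, -3]]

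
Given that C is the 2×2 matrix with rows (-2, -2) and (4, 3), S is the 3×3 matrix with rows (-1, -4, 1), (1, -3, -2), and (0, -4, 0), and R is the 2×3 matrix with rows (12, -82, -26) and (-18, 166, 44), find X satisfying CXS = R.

X = [[-5, -5, -2], [4, -2, -2]]

Isolating X: multiply by C⁻¹ from the left and S⁻¹ from the right, so X = C⁻¹RS⁻¹.
det C = 2, so C⁻¹ = [[3/2, 1], [-2, -1]].
det S = 4; the adjugate gives S⁻¹ = [[-2, -1, 11/4], [0, 0, -1/4], [-1, -1, 7/4]].
C⁻¹R = [[0, 43, 5], [-6, -2, 8]].
X = (C⁻¹R)S⁻¹ = [[-5, -5, -2], [4, -2, -2]].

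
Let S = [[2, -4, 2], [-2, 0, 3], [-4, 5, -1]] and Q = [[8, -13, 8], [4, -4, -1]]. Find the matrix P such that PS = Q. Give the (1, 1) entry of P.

-3

Right-multiplying both sides by S⁻¹ gives P = QS⁻¹.
S has determinant 6; S⁻¹ = [[-5/2, 1, -2], [-7/3, 1, -5/3], [-5/3, 1, -4/3]].
P = QS⁻¹ = [[8, -13, 8], [4, -4, -1]] · [[-5/2, 1, -2], [-7/3, 1, -5/3], [-5/3, 1, -4/3]] = [[-3, 3, -5], [1, -1, 0]].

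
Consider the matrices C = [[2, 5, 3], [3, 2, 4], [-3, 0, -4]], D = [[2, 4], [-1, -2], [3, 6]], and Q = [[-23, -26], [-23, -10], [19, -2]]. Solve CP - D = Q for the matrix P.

CP = Q + D = [[-21, -22], [-24, -12], [22, 4]].
C is on the left of P, so left-multiply by C⁻¹: P = C⁻¹(Q + D).
C has determinant 2; C⁻¹ = [[-4, 10, 7], [0, 1/2, 1/2], [3, -15/2, -11/2]].
P = C⁻¹(Q + D) = [[-2, -4], [-1, -4], [-4, 2]].

P = [[-2, -4], [-1, -4], [-4, 2]]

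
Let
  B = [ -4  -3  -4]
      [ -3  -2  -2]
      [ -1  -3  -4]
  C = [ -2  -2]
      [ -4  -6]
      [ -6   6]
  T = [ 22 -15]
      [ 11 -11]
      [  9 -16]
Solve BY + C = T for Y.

BY = T − C = [[24, -13], [15, -5], [15, -22]].
Since B multiplies Y on the left, Y = B⁻¹(T − C).
det B = -6, so B⁻¹ = [[-1/3, 0, 1/3], [5/3, -2, -2/3], [-7/6, 3/2, 1/6]].
Y = B⁻¹(T − C) = [[-3, -3], [0, 3], [-3, 4]].

Y = [[-3, -3], [0, 3], [-3, 4]]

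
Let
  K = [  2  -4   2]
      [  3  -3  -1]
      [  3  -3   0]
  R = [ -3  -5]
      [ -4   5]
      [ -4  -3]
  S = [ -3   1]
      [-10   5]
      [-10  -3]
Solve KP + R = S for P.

KP = S − R = [[0, 6], [-6, 0], [-6, 0]].
K is on the left of P, so left-multiply by K⁻¹: P = K⁻¹(S − R).
det K = 6; the adjugate gives K⁻¹ = [[-1/2, -1, 5/3], [-1/2, -1, 4/3], [0, -1, 1]].
P = K⁻¹(S − R) = [[-4, -3], [-2, -3], [0, 0]].

P = [[-4, -3], [-2, -3], [0, 0]]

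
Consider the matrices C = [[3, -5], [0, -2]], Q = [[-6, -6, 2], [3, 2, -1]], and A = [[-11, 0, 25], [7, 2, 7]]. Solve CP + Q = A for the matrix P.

P = [[-5, 2, 1], [-2, 0, -4]]

CP = A − Q = [[-5, 6, 23], [4, 0, 8]].
Left-multiplying both sides by C⁻¹ gives P = C⁻¹(A − Q).
det C = -6; the adjugate gives C⁻¹ = [[1/3, -5/6], [0, -1/2]].
P = C⁻¹(A − Q) = [[-5, 2, 1], [-2, 0, -4]].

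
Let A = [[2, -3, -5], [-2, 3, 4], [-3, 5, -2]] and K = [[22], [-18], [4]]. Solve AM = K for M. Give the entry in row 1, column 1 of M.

A is on the left of M, so left-multiply by A⁻¹: M = A⁻¹K.
det A = 1; the adjugate gives A⁻¹ = [[-26, -31, 3], [-16, -19, 2], [-1, -1, 0]].
M = A⁻¹K = [[-26, -31, 3], [-16, -19, 2], [-1, -1, 0]] · [[22], [-18], [4]] = [[-2], [-2], [-4]].

-2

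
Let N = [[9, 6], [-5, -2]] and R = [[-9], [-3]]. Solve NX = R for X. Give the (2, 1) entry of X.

-6

Left-multiplying both sides by N⁻¹ gives X = N⁻¹R.
det N = 12; the adjugate gives N⁻¹ = [[-1/6, -1/2], [5/12, 3/4]].
X = N⁻¹R = [[-1/6, -1/2], [5/12, 3/4]] · [[-9], [-3]] = [[3], [-6]].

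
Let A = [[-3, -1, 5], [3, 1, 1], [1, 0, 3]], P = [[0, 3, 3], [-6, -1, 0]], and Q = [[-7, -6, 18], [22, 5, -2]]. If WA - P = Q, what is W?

WA = Q + P = [[-7, -3, 21], [16, 4, -2]].
Since A sits to the right of W, W = (Q + P)A⁻¹.
A has determinant -6; A⁻¹ = [[-1/2, -1/2, 1], [4/3, 7/3, -3], [1/6, 1/6, 0]].
W = (Q + P)A⁻¹ = [[3, 0, 2], [-3, 1, 4]].

W = [[3, 0, 2], [-3, 1, 4]]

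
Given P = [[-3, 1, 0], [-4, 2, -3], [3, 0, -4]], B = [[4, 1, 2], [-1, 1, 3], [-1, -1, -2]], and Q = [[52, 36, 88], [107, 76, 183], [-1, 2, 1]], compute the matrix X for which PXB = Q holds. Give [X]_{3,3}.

Isolating X: multiply by P⁻¹ from the left and B⁻¹ from the right, so X = P⁻¹QB⁻¹.
det P = -1; the adjugate gives P⁻¹ = [[8, -4, 3], [25, -12, 9], [6, -3, 2]].
B has determinant 3; B⁻¹ = [[1/3, 0, 1/3], [-5/3, -2, -14/3], [2/3, 1, 5/3]].
P⁻¹Q = [[-15, -10, -25], [7, 6, 13], [-11, -8, -19]].
X = (P⁻¹Q)B⁻¹ = [[-5, -5, 0], [1, 1, -4], [-3, -3, 2]].

2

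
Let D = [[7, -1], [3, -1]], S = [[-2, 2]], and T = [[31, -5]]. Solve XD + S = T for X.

XD = T − S = [[33, -7]].
Since D sits to the right of X, X = (T − S)D⁻¹.
det D = -4; the adjugate gives D⁻¹ = [[1/4, -1/4], [3/4, -7/4]].
X = (T − S)D⁻¹ = [[3, 4]].

X = [[3, 4]]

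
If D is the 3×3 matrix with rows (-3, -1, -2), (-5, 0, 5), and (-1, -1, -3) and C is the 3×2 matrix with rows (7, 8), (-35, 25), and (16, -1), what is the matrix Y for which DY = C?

Y = [[2, -4], [-3, 2], [-5, 1]]

Since D multiplies Y on the left, Y = D⁻¹C.
det D = -5; the adjugate gives D⁻¹ = [[-1, 1/5, 1], [4, -7/5, -5], [-1, 2/5, 1]].
Y = D⁻¹C = [[-1, 1/5, 1], [4, -7/5, -5], [-1, 2/5, 1]] · [[7, 8], [-35, 25], [16, -1]] = [[2, -4], [-3, 2], [-5, 1]].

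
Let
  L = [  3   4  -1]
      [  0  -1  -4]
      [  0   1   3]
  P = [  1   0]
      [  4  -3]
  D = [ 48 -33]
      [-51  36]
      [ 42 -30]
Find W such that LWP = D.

Left-multiply by L⁻¹ and right-multiply by P⁻¹: W = L⁻¹DP⁻¹.
L has determinant 3; L⁻¹ = [[1/3, -13/3, -17/3], [0, 3, 4], [0, -1, -1]].
det P = -3; the adjugate gives P⁻¹ = [[1, 0], [4/3, -1/3]].
L⁻¹D = [[-1, 3], [15, -12], [9, -6]].
W = (L⁻¹D)P⁻¹ = [[3, -1], [-1, 4], [1, 2]].

W = [[3, -1], [-1, 4], [1, 2]]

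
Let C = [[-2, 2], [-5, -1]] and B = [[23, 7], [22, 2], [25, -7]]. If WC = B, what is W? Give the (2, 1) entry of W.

Right-multiplying both sides by C⁻¹ gives W = BC⁻¹.
det C = 12; the adjugate gives C⁻¹ = [[-1/12, -1/6], [5/12, -1/6]].
W = BC⁻¹ = [[23, 7], [22, 2], [25, -7]] · [[-1/12, -1/6], [5/12, -1/6]] = [[1, -5], [-1, -4], [-5, -3]].

-1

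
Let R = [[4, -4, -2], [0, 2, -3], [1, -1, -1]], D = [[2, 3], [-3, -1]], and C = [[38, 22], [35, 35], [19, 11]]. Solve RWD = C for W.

W = [[2, 5], [2, 5], [-2, 5]]

Left-multiply by R⁻¹ and right-multiply by D⁻¹: W = R⁻¹CD⁻¹.
det R = -4; the adjugate gives R⁻¹ = [[5/4, 1/2, -4], [3/4, 1/2, -3], [1/2, 0, -2]].
det D = 7; the adjugate gives D⁻¹ = [[-1/7, -3/7], [3/7, 2/7]].
R⁻¹C = [[-11, 1], [-11, 1], [-19, -11]].
W = (R⁻¹C)D⁻¹ = [[2, 5], [2, 5], [-2, 5]].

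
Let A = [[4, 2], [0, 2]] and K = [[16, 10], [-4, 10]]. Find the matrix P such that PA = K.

P = [[4, 1], [-1, 6]]

Right-multiplying both sides by A⁻¹ gives P = KA⁻¹.
det A = 8, so A⁻¹ = [[1/4, -1/4], [0, 1/2]].
P = KA⁻¹ = [[16, 10], [-4, 10]] · [[1/4, -1/4], [0, 1/2]] = [[4, 1], [-1, 6]].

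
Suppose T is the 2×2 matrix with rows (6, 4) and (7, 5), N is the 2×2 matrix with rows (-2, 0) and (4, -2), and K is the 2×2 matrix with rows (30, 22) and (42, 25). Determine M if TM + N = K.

TM = K − N = [[32, 22], [38, 27]].
T is on the left of M, so left-multiply by T⁻¹: M = T⁻¹(K − N).
det T = 2, so T⁻¹ = [[5/2, -2], [-7/2, 3]].
M = T⁻¹(K − N) = [[4, 1], [2, 4]].

M = [[4, 1], [2, 4]]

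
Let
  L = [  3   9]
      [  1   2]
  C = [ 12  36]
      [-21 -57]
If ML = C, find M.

M = [[4, 0], [-5, -6]]

Since L sits to the right of M, M = CL⁻¹.
det L = -3; the adjugate gives L⁻¹ = [[-2/3, 3], [1/3, -1]].
M = CL⁻¹ = [[12, 36], [-21, -57]] · [[-2/3, 3], [1/3, -1]] = [[4, 0], [-5, -6]].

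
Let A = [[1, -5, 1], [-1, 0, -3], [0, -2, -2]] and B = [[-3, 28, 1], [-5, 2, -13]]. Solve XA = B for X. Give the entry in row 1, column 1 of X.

A is on the right of X, so right-multiply by A⁻¹: X = BA⁻¹.
det A = 6, so A⁻¹ = [[-1, -2, 5/2], [-1/3, -1/3, 1/3], [1/3, 1/3, -5/6]].
X = BA⁻¹ = [[-3, 28, 1], [-5, 2, -13]] · [[-1, -2, 5/2], [-1/3, -1/3, 1/3], [1/3, 1/3, -5/6]] = [[-6, -3, 1], [0, 5, -1]].

-6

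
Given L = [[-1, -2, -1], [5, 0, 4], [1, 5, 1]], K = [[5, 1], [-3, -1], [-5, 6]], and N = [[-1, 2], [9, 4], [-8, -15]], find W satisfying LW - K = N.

W = [[-2, -1], [-3, -2], [4, 2]]

LW = N + K = [[4, 3], [6, 3], [-13, -9]].
Since L multiplies W on the left, W = L⁻¹(N + K).
L has determinant -3; L⁻¹ = [[20/3, 1, 8/3], [1/3, 0, 1/3], [-25/3, -1, -10/3]].
W = L⁻¹(N + K) = [[-2, -1], [-3, -2], [4, 2]].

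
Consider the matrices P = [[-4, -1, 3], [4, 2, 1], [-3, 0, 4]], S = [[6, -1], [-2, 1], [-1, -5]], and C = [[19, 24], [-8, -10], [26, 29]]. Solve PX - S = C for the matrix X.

X = [[-3, -4], [-1, 2], [4, 3]]

PX = C + S = [[25, 23], [-10, -9], [25, 24]].
Since P multiplies X on the left, X = P⁻¹(C + S).
det P = 5, so P⁻¹ = [[8/5, 4/5, -7/5], [-19/5, -7/5, 16/5], [6/5, 3/5, -4/5]].
X = P⁻¹(C + S) = [[-3, -4], [-1, 2], [4, 3]].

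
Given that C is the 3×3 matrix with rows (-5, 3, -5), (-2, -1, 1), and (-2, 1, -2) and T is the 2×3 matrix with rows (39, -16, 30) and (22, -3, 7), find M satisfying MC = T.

C is on the right of M, so right-multiply by C⁻¹: M = TC⁻¹.
det C = -3; the adjugate gives C⁻¹ = [[-1/3, -1/3, 2/3], [2, 0, -5], [4/3, 1/3, -11/3]].
M = TC⁻¹ = [[39, -16, 30], [22, -3, 7]] · [[-1/3, -1/3, 2/3], [2, 0, -5], [4/3, 1/3, -11/3]] = [[-5, -3, -4], [-4, -5, 4]].

M = [[-5, -3, -4], [-4, -5, 4]]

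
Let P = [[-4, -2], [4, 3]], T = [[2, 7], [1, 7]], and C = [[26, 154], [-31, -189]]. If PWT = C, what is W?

W = [[-1, -2], [0, -5]]

Left-multiply by P⁻¹ and right-multiply by T⁻¹: W = P⁻¹CT⁻¹.
P has determinant -4; P⁻¹ = [[-3/4, -1/2], [1, 1]].
det T = 7, so T⁻¹ = [[1, -1], [-1/7, 2/7]].
P⁻¹C = [[-4, -21], [-5, -35]].
W = (P⁻¹C)T⁻¹ = [[-1, -2], [0, -5]].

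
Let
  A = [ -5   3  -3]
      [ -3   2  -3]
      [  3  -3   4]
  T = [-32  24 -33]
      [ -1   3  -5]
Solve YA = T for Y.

Y = [[1, 6, -3], [-1, 0, -2]]

A is on the right of Y, so right-multiply by A⁻¹: Y = TA⁻¹.
A has determinant 5; A⁻¹ = [[-1/5, -3/5, -3/5], [3/5, -11/5, -6/5], [3/5, -6/5, -1/5]].
Y = TA⁻¹ = [[-32, 24, -33], [-1, 3, -5]] · [[-1/5, -3/5, -3/5], [3/5, -11/5, -6/5], [3/5, -6/5, -1/5]] = [[1, 6, -3], [-1, 0, -2]].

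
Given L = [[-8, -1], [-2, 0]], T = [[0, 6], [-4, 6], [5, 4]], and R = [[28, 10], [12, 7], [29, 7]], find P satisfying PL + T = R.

PL = R − T = [[28, 4], [16, 1], [24, 3]].
L is on the right of P, so right-multiply by L⁻¹: P = (R − T)L⁻¹.
det L = -2, so L⁻¹ = [[0, -1/2], [-1, 4]].
P = (R − T)L⁻¹ = [[-4, 2], [-1, -4], [-3, 0]].

P = [[-4, 2], [-1, -4], [-3, 0]]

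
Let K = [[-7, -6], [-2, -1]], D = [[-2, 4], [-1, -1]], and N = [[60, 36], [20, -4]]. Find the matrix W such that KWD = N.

W = K⁻¹ND⁻¹ (apply K⁻¹ on the left and D⁻¹ on the right).
K has determinant -5; K⁻¹ = [[1/5, -6/5], [-2/5, 7/5]].
D has determinant 6; D⁻¹ = [[-1/6, -2/3], [1/6, -1/3]].
K⁻¹N = [[-12, 12], [4, -20]].
W = (K⁻¹N)D⁻¹ = [[4, 4], [-4, 4]].

W = [[4, 4], [-4, 4]]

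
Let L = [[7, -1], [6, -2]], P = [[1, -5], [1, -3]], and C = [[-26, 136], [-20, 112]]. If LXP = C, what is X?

X = [[-4, 0], [1, -3]]

Left-multiply by L⁻¹ and right-multiply by P⁻¹: X = L⁻¹CP⁻¹.
det L = -8, so L⁻¹ = [[1/4, -1/8], [3/4, -7/8]].
det P = 2; the adjugate gives P⁻¹ = [[-3/2, 5/2], [-1/2, 1/2]].
L⁻¹C = [[-4, 20], [-2, 4]].
X = (L⁻¹C)P⁻¹ = [[-4, 0], [1, -3]].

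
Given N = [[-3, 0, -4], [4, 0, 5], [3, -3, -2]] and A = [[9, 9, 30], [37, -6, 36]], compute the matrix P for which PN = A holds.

P = [[-6, 0, -3], [-5, 4, 2]]

Since N sits to the right of P, P = AN⁻¹.
N has determinant 3; N⁻¹ = [[5, 4, 0], [23/3, 6, -1/3], [-4, -3, 0]].
P = AN⁻¹ = [[9, 9, 30], [37, -6, 36]] · [[5, 4, 0], [23/3, 6, -1/3], [-4, -3, 0]] = [[-6, 0, -3], [-5, 4, 2]].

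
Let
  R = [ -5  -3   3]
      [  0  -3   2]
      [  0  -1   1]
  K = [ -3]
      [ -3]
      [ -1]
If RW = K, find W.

Left-multiplying both sides by R⁻¹ gives W = R⁻¹K.
det R = 5, so R⁻¹ = [[-1/5, 0, 3/5], [0, -1, 2], [0, -1, 3]].
W = R⁻¹K = [[-1/5, 0, 3/5], [0, -1, 2], [0, -1, 3]] · [[-3], [-3], [-1]] = [[0], [1], [0]].

W = [[0], [1], [0]]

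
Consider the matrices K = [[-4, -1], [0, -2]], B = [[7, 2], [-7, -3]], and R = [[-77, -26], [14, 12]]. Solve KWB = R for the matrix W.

Isolating W: multiply by K⁻¹ from the left and B⁻¹ from the right, so W = K⁻¹RB⁻¹.
det K = 8; the adjugate gives K⁻¹ = [[-1/4, 1/8], [0, -1/2]].
det B = -7; the adjugate gives B⁻¹ = [[3/7, 2/7], [-1, -1]].
K⁻¹R = [[21, 8], [-7, -6]].
W = (K⁻¹R)B⁻¹ = [[1, -2], [3, 4]].

W = [[1, -2], [3, 4]]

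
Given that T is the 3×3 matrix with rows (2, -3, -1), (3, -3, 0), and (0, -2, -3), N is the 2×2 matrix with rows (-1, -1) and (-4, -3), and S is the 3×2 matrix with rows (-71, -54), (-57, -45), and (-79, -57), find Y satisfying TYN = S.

Isolating Y: multiply by T⁻¹ from the left and N⁻¹ from the right, so Y = T⁻¹SN⁻¹.
det T = -3; the adjugate gives T⁻¹ = [[-3, 7/3, 1], [-3, 2, 1], [2, -4/3, -1]].
N has determinant -1; N⁻¹ = [[3, -1], [-4, 1]].
T⁻¹S = [[1, 0], [20, 15], [13, 9]].
Y = (T⁻¹S)N⁻¹ = [[3, -1], [0, -5], [3, -4]].

Y = [[3, -1], [0, -5], [3, -4]]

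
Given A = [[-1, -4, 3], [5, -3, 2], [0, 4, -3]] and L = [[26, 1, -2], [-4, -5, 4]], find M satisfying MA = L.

M = [[-1, 5, 3], [-1, -1, -3]]

Since A sits to the right of M, M = LA⁻¹.
det A = -1, so A⁻¹ = [[-1, 0, -1], [-15, -3, -17], [-20, -4, -23]].
M = LA⁻¹ = [[26, 1, -2], [-4, -5, 4]] · [[-1, 0, -1], [-15, -3, -17], [-20, -4, -23]] = [[-1, 5, 3], [-1, -1, -3]].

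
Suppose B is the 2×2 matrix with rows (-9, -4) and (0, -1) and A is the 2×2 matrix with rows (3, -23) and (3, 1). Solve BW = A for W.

W = [[1, 3], [-3, -1]]

Left-multiplying both sides by B⁻¹ gives W = B⁻¹A.
det B = 9, so B⁻¹ = [[-1/9, 4/9], [0, -1]].
W = B⁻¹A = [[-1/9, 4/9], [0, -1]] · [[3, -23], [3, 1]] = [[1, 3], [-3, -1]].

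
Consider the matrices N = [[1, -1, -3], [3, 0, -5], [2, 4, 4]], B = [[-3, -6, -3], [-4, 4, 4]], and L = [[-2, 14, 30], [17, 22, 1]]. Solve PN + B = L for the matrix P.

P = [[-4, -1, 4], [-2, 5, 4]]

PN = L − B = [[1, 20, 33], [21, 18, -3]].
Right-multiplying both sides by N⁻¹ gives P = (L − B)N⁻¹.
det N = 6, so N⁻¹ = [[10/3, -4/3, 5/6], [-11/3, 5/3, -2/3], [2, -1, 1/2]].
P = (L − B)N⁻¹ = [[-4, -1, 4], [-2, 5, 4]].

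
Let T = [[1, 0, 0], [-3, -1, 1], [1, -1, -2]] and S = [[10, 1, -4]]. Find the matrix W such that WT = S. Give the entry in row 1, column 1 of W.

3

T is on the right of W, so right-multiply by T⁻¹: W = ST⁻¹.
T has determinant 3; T⁻¹ = [[1, 0, 0], [-5/3, -2/3, -1/3], [4/3, 1/3, -1/3]].
W = ST⁻¹ = [[10, 1, -4]] · [[1, 0, 0], [-5/3, -2/3, -1/3], [4/3, 1/3, -1/3]] = [[3, -2, 1]].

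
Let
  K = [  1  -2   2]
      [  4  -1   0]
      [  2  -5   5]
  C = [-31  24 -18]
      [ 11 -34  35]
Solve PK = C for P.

P = [[1, -6, -4], [5, -1, 5]]

K is on the right of P, so right-multiply by K⁻¹: P = CK⁻¹.
K has determinant -1; K⁻¹ = [[5, 0, -2], [20, -1, -8], [18, -1, -7]].
P = CK⁻¹ = [[-31, 24, -18], [11, -34, 35]] · [[5, 0, -2], [20, -1, -8], [18, -1, -7]] = [[1, -6, -4], [5, -1, 5]].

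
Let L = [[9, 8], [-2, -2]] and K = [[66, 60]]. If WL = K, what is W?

W = [[6, -6]]

Right-multiplying both sides by L⁻¹ gives W = KL⁻¹.
det L = -2; the adjugate gives L⁻¹ = [[1, 4], [-1, -9/2]].
W = KL⁻¹ = [[66, 60]] · [[1, 4], [-1, -9/2]] = [[6, -6]].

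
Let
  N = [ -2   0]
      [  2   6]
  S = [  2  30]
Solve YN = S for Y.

Y = [[4, 5]]

N is on the right of Y, so right-multiply by N⁻¹: Y = SN⁻¹.
det N = -12, so N⁻¹ = [[-1/2, 0], [1/6, 1/6]].
Y = SN⁻¹ = [[2, 30]] · [[-1/2, 0], [1/6, 1/6]] = [[4, 5]].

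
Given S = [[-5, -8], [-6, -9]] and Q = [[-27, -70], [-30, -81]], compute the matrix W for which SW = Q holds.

W = [[-1, 6], [4, 5]]

Left-multiplying both sides by S⁻¹ gives W = S⁻¹Q.
det S = -3; the adjugate gives S⁻¹ = [[3, -8/3], [-2, 5/3]].
W = S⁻¹Q = [[3, -8/3], [-2, 5/3]] · [[-27, -70], [-30, -81]] = [[-1, 6], [4, 5]].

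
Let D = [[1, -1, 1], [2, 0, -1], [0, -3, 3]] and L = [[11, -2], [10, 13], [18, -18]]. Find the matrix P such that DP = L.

Left-multiplying both sides by D⁻¹ gives P = D⁻¹L.
D has determinant -3; D⁻¹ = [[1, 0, -1/3], [2, -1, -1], [2, -1, -2/3]].
P = D⁻¹L = [[1, 0, -1/3], [2, -1, -1], [2, -1, -2/3]] · [[11, -2], [10, 13], [18, -18]] = [[5, 4], [-6, 1], [0, -5]].

P = [[5, 4], [-6, 1], [0, -5]]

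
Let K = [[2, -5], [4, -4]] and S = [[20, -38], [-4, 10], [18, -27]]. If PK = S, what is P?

P = [[6, 2], [-2, 0], [3, 3]]

Since K sits to the right of P, P = SK⁻¹.
K has determinant 12; K⁻¹ = [[-1/3, 5/12], [-1/3, 1/6]].
P = SK⁻¹ = [[20, -38], [-4, 10], [18, -27]] · [[-1/3, 5/12], [-1/3, 1/6]] = [[6, 2], [-2, 0], [3, 3]].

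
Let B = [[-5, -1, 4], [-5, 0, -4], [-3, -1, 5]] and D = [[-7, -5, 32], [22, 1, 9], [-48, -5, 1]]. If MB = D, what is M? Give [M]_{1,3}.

B is on the right of M, so right-multiply by B⁻¹: M = DB⁻¹.
B has determinant 3; B⁻¹ = [[-4/3, 1/3, 4/3], [37/3, -13/3, -40/3], [5/3, -2/3, -5/3]].
M = DB⁻¹ = [[-7, -5, 32], [22, 1, 9], [-48, -5, 1]] · [[-4/3, 1/3, 4/3], [37/3, -13/3, -40/3], [5/3, -2/3, -5/3]] = [[1, -2, 4], [-2, -3, 1], [4, 5, 1]].

4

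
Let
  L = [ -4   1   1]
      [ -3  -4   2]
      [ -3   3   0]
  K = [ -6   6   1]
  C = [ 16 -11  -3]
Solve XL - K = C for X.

XL = C + K = [[10, -5, -2]].
L is on the right of X, so right-multiply by L⁻¹: X = (C + K)L⁻¹.
det L = -3; the adjugate gives L⁻¹ = [[2, -1, -2], [2, -1, -5/3], [7, -3, -19/3]].
X = (C + K)L⁻¹ = [[-4, 1, 1]].

X = [[-4, 1, 1]]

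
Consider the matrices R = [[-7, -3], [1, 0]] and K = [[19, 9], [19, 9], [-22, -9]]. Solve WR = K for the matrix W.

Right-multiplying both sides by R⁻¹ gives W = KR⁻¹.
det R = 3, so R⁻¹ = [[0, 1], [-1/3, -7/3]].
W = KR⁻¹ = [[19, 9], [19, 9], [-22, -9]] · [[0, 1], [-1/3, -7/3]] = [[-3, -2], [-3, -2], [3, -1]].

W = [[-3, -2], [-3, -2], [3, -1]]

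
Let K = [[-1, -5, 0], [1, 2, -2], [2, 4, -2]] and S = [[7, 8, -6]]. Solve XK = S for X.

X = [[2, -3, 6]]

K is on the right of X, so right-multiply by K⁻¹: X = SK⁻¹.
det K = 6, so K⁻¹ = [[2/3, -5/3, 5/3], [-1/3, 1/3, -1/3], [0, -1, 1/2]].
X = SK⁻¹ = [[7, 8, -6]] · [[2/3, -5/3, 5/3], [-1/3, 1/3, -1/3], [0, -1, 1/2]] = [[2, -3, 6]].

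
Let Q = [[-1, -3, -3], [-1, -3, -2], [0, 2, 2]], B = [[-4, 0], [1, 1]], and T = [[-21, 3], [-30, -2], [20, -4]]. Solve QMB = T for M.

Left-multiply by Q⁻¹ and right-multiply by B⁻¹: M = Q⁻¹TB⁻¹.
det Q = 2, so Q⁻¹ = [[-1, 0, -3/2], [1, -1, 1/2], [-1, 1, 0]].
B has determinant -4; B⁻¹ = [[-1/4, 0], [1/4, 1]].
Q⁻¹T = [[-9, 3], [19, 3], [-9, -5]].
M = (Q⁻¹T)B⁻¹ = [[3, 3], [-4, 3], [1, -5]].

M = [[3, 3], [-4, 3], [1, -5]]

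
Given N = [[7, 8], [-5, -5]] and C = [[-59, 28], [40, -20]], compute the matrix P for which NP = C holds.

P = [[-5, 4], [-3, 0]]

N is on the left of P, so left-multiply by N⁻¹: P = N⁻¹C.
det N = 5, so N⁻¹ = [[-1, -8/5], [1, 7/5]].
P = N⁻¹C = [[-1, -8/5], [1, 7/5]] · [[-59, 28], [40, -20]] = [[-5, 4], [-3, 0]].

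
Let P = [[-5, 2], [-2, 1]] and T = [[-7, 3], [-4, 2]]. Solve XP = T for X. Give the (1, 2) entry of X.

1

Right-multiplying both sides by P⁻¹ gives X = TP⁻¹.
det P = -1; the adjugate gives P⁻¹ = [[-1, 2], [-2, 5]].
X = TP⁻¹ = [[-7, 3], [-4, 2]] · [[-1, 2], [-2, 5]] = [[1, 1], [0, 2]].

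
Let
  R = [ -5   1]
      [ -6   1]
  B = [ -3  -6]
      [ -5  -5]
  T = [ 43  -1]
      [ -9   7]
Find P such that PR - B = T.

P = [[-2, -5], [-2, 4]]

PR = T + B = [[40, -7], [-14, 2]].
R is on the right of P, so right-multiply by R⁻¹: P = (T + B)R⁻¹.
det R = 1, so R⁻¹ = [[1, -1], [6, -5]].
P = (T + B)R⁻¹ = [[-2, -5], [-2, 4]].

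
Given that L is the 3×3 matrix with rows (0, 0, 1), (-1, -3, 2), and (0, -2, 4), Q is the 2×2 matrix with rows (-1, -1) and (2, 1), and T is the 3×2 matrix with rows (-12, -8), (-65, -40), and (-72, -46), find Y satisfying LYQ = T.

Y = [[-1, 2], [-2, 5], [4, -4]]

Y = L⁻¹TQ⁻¹ (apply L⁻¹ on the left and Q⁻¹ on the right).
L has determinant 2; L⁻¹ = [[-4, -1, 3/2], [2, 0, -1/2], [1, 0, 0]].
det Q = 1; the adjugate gives Q⁻¹ = [[1, 1], [-2, -1]].
L⁻¹T = [[5, 3], [12, 7], [-12, -8]].
Y = (L⁻¹T)Q⁻¹ = [[-1, 2], [-2, 5], [4, -4]].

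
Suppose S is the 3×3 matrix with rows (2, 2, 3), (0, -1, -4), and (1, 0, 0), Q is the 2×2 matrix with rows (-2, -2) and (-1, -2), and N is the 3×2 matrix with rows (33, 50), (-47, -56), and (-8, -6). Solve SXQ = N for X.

Isolating X: multiply by S⁻¹ from the left and Q⁻¹ from the right, so X = S⁻¹NQ⁻¹.
S has determinant -5; S⁻¹ = [[0, 0, 1], [4/5, 3/5, -8/5], [-1/5, -2/5, 2/5]].
det Q = 2, so Q⁻¹ = [[-1, 1], [1/2, -1]].
S⁻¹N = [[-8, -6], [11, 16], [9, 10]].
X = (S⁻¹N)Q⁻¹ = [[5, -2], [-3, -5], [-4, -1]].

X = [[5, -2], [-3, -5], [-4, -1]]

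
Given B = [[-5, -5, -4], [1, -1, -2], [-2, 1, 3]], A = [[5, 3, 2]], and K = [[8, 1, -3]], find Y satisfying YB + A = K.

Y = [[0, 1, -1]]

YB = K − A = [[3, -2, -5]].
Right-multiplying both sides by B⁻¹ gives Y = (K − A)B⁻¹.
B has determinant 4; B⁻¹ = [[-1/4, 11/4, 3/2], [1/4, -23/4, -7/2], [-1/4, 15/4, 5/2]].
Y = (K − A)B⁻¹ = [[0, 1, -1]].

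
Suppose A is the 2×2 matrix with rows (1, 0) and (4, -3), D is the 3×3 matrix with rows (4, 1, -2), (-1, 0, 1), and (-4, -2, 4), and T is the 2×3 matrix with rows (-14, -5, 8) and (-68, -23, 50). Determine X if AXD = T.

X = A⁻¹TD⁻¹ (apply A⁻¹ on the left and D⁻¹ on the right).
A has determinant -3; A⁻¹ = [[1, 0], [4/3, -1/3]].
D has determinant 4; D⁻¹ = [[1/2, 0, 1/4], [0, 2, -1/2], [1/2, 1, 1/4]].
A⁻¹T = [[-14, -5, 8], [4, 1, -6]].
X = (A⁻¹T)D⁻¹ = [[-3, -2, 1], [-1, -4, -1]].

X = [[-3, -2, 1], [-1, -4, -1]]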